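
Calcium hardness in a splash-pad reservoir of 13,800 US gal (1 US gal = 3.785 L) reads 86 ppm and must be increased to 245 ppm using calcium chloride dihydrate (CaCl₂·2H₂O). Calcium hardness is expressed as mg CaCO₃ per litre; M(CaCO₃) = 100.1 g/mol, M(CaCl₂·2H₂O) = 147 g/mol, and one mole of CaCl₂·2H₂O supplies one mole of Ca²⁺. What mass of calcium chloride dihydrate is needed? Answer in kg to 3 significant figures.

12.2 kg

Volume: 13,800 US gal × 3.785 L/gal = 52,233 L.
Hardness to add: (245 − 86) = 159 mg/L as CaCO₃ × 52,233 L = 8305 g as CaCO₃.
Moles of Ca²⁺ (1 mol Ca²⁺ ≡ 1 mol CaCO₃): 8305 / 100.1 g/mol = 82.97 mol.
Mass of CaCl₂·2H₂O: 82.97 × 147 = 12,200 g.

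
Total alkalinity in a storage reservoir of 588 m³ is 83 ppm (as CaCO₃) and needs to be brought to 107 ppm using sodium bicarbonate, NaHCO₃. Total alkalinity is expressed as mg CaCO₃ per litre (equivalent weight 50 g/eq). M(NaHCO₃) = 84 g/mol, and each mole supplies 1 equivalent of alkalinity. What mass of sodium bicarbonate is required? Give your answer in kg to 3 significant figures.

Volume: 588 m³ = 588,000 L.
Alkalinity to add: (107 − 83) = 24 mg/L as CaCO₃ × 588,000 L = 14,110 g as CaCO₃.
Equivalents: 14,110 g ÷ 50 g/eq = 282.2 eq.
NaHCO₃ supplies 1 eq per mole → 282.2 mol.
Mass: 282.2 mol × 84 g/mol = 23,710 g.

23.7 kg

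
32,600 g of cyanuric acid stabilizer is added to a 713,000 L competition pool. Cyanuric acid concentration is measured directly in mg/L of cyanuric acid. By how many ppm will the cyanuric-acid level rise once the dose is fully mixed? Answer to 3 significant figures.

45.7 ppm

Rise: 32,600 g / 713,000 L × 1000 = 45.72 mg/L.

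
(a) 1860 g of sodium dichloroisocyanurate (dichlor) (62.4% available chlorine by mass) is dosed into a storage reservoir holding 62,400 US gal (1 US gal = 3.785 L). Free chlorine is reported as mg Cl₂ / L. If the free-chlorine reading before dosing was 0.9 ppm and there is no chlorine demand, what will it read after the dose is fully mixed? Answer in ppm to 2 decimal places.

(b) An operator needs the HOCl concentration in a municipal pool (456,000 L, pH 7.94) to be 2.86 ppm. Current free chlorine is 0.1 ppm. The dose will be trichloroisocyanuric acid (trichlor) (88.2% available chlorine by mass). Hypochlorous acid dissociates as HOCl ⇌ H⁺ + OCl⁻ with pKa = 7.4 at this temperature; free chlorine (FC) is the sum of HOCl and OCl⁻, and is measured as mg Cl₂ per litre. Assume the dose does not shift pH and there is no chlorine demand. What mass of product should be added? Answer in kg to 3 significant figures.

(a) 5.81 ppm; (b) 6.55 kg

(a) Volume: 62,400 US gal × 3.785 L/gal = 236,184 L.
(a) Available chlorine delivered: 1860 g × 0.624 = 1161 g as Cl₂.
(a) Concentration rise: 1161 g / 236,184 L = 4.914 mg/L = 4.91 ppm.
(a) Final FC: 0.9 + 4.91 = 5.81 ppm.

(b) [OCl⁻]/[HOCl] = 10^(pH − pKa) = 10^(7.94 − 7.4) = 3.467; fraction as HOCl = 1/(1 + 3.467) = 0.2238.
(b) Free chlorine required for 2.86 ppm HOCl: 2.86 / 0.2238 = 12.78 ppm.
(b) FC to add: 12.78 − 0.1 = 12.68 mg/L as Cl₂.
(b) Cl₂ equivalent: 12.68 mg/L × 456,000 L = 5781 g.
(b) Product at 88.2% available Cl: 5781 / 0.882 = 6554 g.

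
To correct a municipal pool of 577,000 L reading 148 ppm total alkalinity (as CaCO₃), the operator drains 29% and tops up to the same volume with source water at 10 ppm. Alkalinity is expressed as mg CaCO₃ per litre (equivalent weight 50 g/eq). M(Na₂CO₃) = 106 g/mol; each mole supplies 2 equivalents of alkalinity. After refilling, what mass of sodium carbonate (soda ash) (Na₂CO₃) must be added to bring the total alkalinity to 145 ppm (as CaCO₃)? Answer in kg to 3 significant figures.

After draining 29% and refilling: 148 × 0.71 + 10 × 0.29 = 107.98 ppm.
Deficit to target: 145 − 107.98 = 37.02 mg/L.
As CaCO₃: 37.02 mg/L × 577,000 L = 21,360 g; ÷ 50 g/eq ÷ 2 = 213.6 mol Na₂CO₃.
Mass: 213.6 × 106 = 22,640 g.

22.6 kg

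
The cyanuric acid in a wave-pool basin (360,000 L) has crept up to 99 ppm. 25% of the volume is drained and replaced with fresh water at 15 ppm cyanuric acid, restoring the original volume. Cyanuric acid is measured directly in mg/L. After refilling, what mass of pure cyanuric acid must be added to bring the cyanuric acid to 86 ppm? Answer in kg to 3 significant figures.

2.88 kg

After draining 25% and refilling: 99 × 0.75 + 15 × 0.25 = 78 ppm.
Deficit to target: 86 − 78 = 8 mg/L.
Mass: 8 mg/L × 360,000 L = 2880 g cyanuric acid.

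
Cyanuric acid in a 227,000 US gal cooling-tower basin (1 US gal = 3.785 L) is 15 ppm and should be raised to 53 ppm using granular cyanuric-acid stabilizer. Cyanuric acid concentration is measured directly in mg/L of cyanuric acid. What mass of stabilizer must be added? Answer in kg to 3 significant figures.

Volume: 227,000 US gal × 3.785 L/gal = 859,195 L.
CYA to add: (53 − 15) = 38 mg/L × 859,195 L = 32,650 g cyanuric acid.

32.6 kg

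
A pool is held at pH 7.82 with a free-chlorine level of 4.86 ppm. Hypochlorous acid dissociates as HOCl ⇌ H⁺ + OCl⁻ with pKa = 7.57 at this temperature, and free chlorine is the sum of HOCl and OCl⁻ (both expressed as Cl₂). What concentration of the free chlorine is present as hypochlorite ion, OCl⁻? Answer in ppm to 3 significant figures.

3.11 ppm

[OCl⁻]/[HOCl] = 10^(pH − pKa) = 10^(7.82 − 7.57) = 10^0.25 = 1.778.
Fraction as HOCl = 1 / (1 + 1.778) = 0.3599.
OCl⁻ = (1 − 0.3599) × 4.86 ppm = 3.111 ppm.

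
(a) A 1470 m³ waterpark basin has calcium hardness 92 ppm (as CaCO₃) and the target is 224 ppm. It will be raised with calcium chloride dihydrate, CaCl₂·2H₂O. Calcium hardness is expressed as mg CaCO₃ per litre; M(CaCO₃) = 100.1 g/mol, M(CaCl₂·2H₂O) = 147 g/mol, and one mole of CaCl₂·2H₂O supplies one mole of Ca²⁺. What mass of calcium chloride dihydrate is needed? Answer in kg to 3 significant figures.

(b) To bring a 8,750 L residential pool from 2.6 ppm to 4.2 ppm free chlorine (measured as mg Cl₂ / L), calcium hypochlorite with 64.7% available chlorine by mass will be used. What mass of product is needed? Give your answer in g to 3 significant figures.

(a) 285 kg; (b) 21.6 g

(a) Volume: 1470 m³ = 1,470,000 L.
(a) Hardness to add: (224 − 92) = 132 mg/L as CaCO₃ × 1,470,000 L = 194,000 g as CaCO₃.
(a) Moles of Ca²⁺ (1 mol Ca²⁺ ≡ 1 mol CaCO₃): 194,000 / 100.1 g/mol = 1938 mol.
(a) Mass of CaCl₂·2H₂O: 1938 × 147 = 285,000 g.

(b) Chlorine deficit: 4.2 − 2.6 = 1.6 ppm = 1.6 mg/L as Cl₂.
(b) Cl₂ equivalent needed: 1.6 mg/L × 8,750 L = 14,000 mg = 14 g.
(b) Product at 64.7% available chlorine: 14 / 0.647 = 21.64 g.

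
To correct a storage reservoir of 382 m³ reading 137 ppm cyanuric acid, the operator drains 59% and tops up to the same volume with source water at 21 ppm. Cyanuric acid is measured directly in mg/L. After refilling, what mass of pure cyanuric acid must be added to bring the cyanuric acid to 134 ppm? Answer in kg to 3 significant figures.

25.0 kg

Volume: 382 m³ = 382,000 L.
After draining 59% and refilling: 137 × 0.41 + 21 × 0.59 = 68.56 ppm.
Deficit to target: 134 − 68.56 = 65.44 mg/L.
Mass: 65.44 mg/L × 382,000 L = 25,000 g cyanuric acid.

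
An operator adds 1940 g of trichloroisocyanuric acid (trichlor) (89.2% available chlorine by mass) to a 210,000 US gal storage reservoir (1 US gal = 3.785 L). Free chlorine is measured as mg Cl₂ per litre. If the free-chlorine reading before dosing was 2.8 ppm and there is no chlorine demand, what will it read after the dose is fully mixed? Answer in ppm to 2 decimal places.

4.98 ppm

Volume: 210,000 US gal × 3.785 L/gal = 794,850 L.
Available chlorine delivered: 1940 g × 0.892 = 1730 g as Cl₂.
Concentration rise: 1730 g / 794,850 L = 2.177 mg/L = 2.18 ppm.
Final FC: 2.8 + 2.18 = 4.98 ppm.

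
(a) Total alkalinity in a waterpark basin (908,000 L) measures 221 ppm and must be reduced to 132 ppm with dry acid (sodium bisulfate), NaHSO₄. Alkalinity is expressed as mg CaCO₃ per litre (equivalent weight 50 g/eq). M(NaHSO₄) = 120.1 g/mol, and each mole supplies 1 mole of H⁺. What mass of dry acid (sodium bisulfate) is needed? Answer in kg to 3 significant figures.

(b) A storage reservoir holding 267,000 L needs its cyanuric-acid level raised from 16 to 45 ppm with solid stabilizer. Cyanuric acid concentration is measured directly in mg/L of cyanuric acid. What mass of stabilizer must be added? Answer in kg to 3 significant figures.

(a) 194 kg; (b) 7.74 kg

(a) Alkalinity to neutralize: (221 − 132) = 89 mg/L as CaCO₃ × 908,000 L = 80,810 g as CaCO₃.
(a) Equivalents of H⁺ required: 80,810 ÷ 50 g/eq = 1616 eq = 1616 mol NaHSO₄.
(a) Mass of NaHSO₄: 1616 × 120.1 = 194,100 g.

(b) CYA to add: (45 − 16) = 29 mg/L × 267,000 L = 7743 g cyanuric acid.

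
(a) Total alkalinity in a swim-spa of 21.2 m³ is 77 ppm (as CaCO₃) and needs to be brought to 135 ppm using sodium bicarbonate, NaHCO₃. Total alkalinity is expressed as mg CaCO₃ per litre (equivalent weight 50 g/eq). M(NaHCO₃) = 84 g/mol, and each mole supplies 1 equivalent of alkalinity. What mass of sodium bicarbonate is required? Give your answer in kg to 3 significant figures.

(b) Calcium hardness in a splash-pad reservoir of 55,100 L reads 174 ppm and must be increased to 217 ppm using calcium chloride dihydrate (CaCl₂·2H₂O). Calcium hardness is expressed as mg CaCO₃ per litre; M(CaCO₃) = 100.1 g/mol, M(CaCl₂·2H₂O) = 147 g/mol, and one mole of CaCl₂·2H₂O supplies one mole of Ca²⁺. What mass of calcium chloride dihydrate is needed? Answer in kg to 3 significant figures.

(a) Volume: 21.2 m³ = 21,200 L.
(a) Alkalinity to add: (135 − 77) = 58 mg/L as CaCO₃ × 21,200 L = 1230 g as CaCO₃.
(a) Equivalents: 1230 g ÷ 50 g/eq = 24.59 eq.
(a) NaHCO₃ supplies 1 eq per mole → 24.59 mol.
(a) Mass: 24.59 mol × 84 g/mol = 2066 g.

(b) Hardness to add: (217 − 174) = 43 mg/L as CaCO₃ × 55,100 L = 2369 g as CaCO₃.
(b) Moles of Ca²⁺ (1 mol Ca²⁺ ≡ 1 mol CaCO₃): 2369 / 100.1 g/mol = 23.67 mol.
(b) Mass of CaCl₂·2H₂O: 23.67 × 147 = 3479 g.

(a) 2.07 kg; (b) 3.48 kg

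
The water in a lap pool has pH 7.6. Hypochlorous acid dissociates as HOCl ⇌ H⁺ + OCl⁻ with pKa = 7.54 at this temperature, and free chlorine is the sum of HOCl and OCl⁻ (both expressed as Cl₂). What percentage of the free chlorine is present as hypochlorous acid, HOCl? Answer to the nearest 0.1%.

[OCl⁻]/[HOCl] = 10^(pH − pKa) = 10^(7.6 − 7.54) = 10^0.06 = 1.148.
Fraction as HOCl = 1 / (1 + 1.148) = 0.4655.

46.6%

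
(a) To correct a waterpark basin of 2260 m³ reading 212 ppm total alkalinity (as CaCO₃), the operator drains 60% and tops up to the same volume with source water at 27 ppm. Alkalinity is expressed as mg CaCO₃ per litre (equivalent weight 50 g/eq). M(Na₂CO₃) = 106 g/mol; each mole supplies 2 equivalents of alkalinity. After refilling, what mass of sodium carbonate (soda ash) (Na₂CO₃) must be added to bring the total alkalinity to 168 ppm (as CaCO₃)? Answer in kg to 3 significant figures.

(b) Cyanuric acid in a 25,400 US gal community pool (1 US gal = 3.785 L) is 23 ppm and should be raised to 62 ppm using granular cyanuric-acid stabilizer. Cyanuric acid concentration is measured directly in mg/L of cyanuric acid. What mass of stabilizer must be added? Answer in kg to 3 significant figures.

(a) 161 kg; (b) 3.75 kg

(a) Volume: 2260 m³ = 2,260,000 L.
(a) After draining 60% and refilling: 212 × 0.40 + 27 × 0.60 = 101 ppm.
(a) Deficit to target: 168 − 101 = 67 mg/L.
(a) As CaCO₃: 67 mg/L × 2,260,000 L = 151,400 g; ÷ 50 g/eq ÷ 2 = 1514 mol Na₂CO₃.
(a) Mass: 1514 × 106 = 160,500 g.

(b) Volume: 25,400 US gal × 3.785 L/gal = 96,139 L.
(b) CYA to add: (62 − 23) = 39 mg/L × 96,139 L = 3749 g cyanuric acid.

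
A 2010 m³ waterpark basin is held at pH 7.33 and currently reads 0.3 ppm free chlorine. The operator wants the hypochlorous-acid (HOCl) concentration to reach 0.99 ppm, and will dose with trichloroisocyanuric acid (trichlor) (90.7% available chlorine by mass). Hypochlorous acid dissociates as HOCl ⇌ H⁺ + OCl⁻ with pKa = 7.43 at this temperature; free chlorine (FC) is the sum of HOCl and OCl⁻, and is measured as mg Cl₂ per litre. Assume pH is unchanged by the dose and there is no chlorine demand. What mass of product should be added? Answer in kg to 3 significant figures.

Volume: 2010 m³ = 2,010,000 L.
[OCl⁻]/[HOCl] = 10^(pH − pKa) = 10^(7.33 − 7.43) = 0.7943; fraction as HOCl = 1/(1 + 0.7943) = 0.5573.
Free chlorine required for 0.99 ppm HOCl: 0.99 / 0.5573 = 1.776 ppm.
FC to add: 1.776 − 0.3 = 1.476 mg/L as Cl₂.
Cl₂ equivalent: 1.476 mg/L × 2,010,000 L = 2968 g.
Product at 90.7% available Cl: 2968 / 0.907 = 3272 g.

3.27 kg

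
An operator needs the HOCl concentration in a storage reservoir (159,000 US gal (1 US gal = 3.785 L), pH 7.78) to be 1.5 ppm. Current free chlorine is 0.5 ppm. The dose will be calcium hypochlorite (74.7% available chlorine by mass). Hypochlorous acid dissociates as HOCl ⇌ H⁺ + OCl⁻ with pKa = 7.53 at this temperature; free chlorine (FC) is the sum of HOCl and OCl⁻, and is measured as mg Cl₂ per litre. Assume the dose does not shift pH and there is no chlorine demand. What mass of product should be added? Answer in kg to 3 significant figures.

Volume: 159,000 US gal × 3.785 L/gal = 601,815 L.
[OCl⁻]/[HOCl] = 10^(pH − pKa) = 10^(7.78 − 7.53) = 1.778; fraction as HOCl = 1/(1 + 1.778) = 0.3599.
Free chlorine required for 1.5 ppm HOCl: 1.5 / 0.3599 = 4.167 ppm.
FC to add: 4.167 − 0.5 = 3.667 mg/L as Cl₂.
Cl₂ equivalent: 3.667 mg/L × 601,815 L = 2207 g.
Product at 74.7% available Cl: 2207 / 0.747 = 2955 g.

2.95 kg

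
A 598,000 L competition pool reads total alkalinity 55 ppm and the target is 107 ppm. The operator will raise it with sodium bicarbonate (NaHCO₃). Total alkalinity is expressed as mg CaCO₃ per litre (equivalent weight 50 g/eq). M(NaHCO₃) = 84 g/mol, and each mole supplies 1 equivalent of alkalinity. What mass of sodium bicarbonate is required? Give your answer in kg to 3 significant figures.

52.2 kg

Alkalinity to add: (107 − 55) = 52 mg/L as CaCO₃ × 598,000 L = 31,100 g as CaCO₃.
Equivalents: 31,100 g ÷ 50 g/eq = 621.9 eq.
NaHCO₃ supplies 1 eq per mole → 621.9 mol.
Mass: 621.9 mol × 84 g/mol = 52,240 g.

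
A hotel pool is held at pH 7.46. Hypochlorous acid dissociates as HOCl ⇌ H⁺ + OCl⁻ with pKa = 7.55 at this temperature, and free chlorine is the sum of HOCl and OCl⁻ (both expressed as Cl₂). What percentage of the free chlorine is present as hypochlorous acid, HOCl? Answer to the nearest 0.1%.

[OCl⁻]/[HOCl] = 10^(pH − pKa) = 10^(7.46 − 7.55) = 10^-0.09 = 0.8128.
Fraction as HOCl = 1 / (1 + 0.8128) = 0.5516.

55.2%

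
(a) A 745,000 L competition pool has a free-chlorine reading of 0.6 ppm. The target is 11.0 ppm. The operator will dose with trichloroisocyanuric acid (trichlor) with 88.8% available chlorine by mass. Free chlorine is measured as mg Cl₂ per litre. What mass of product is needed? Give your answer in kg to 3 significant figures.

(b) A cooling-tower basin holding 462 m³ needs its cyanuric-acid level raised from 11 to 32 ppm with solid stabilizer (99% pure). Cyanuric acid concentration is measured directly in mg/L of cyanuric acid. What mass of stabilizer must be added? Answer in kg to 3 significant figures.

(a) Chlorine deficit: 11.0 − 0.6 = 10.4 ppm = 10.4 mg/L as Cl₂.
(a) Cl₂ equivalent needed: 10.4 mg/L × 745,000 L = 7,748,000 mg = 7748 g.
(a) Product at 88.8% available chlorine: 7748 / 0.888 = 8725 g.

(b) Volume: 462 m³ = 462,000 L.
(b) CYA to add: (32 − 11) = 21 mg/L × 462,000 L = 9702 g cyanuric acid.
(b) At 99% purity: 9702 / 0.99 = 9800 g product.

(a) 8.73 kg; (b) 9.80 kg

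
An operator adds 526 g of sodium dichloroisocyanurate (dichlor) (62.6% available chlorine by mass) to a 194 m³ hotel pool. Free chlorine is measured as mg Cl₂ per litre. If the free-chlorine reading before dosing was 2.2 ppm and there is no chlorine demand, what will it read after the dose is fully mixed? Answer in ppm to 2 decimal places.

Volume: 194 m³ = 194,000 L.
Available chlorine delivered: 526 g × 0.626 = 329.3 g as Cl₂.
Concentration rise: 329.3 g / 194,000 L = 1.697 mg/L = 1.70 ppm.
Final FC: 2.2 + 1.70 = 3.90 ppm.

3.90 ppm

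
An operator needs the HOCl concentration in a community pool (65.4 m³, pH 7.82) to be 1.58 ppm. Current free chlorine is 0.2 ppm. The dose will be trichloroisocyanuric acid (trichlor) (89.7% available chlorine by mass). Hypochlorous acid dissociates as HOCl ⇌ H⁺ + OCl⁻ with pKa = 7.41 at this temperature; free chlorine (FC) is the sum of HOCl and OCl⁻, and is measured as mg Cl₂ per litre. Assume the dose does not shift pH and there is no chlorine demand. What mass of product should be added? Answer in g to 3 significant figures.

397 g

Volume: 65.4 m³ = 65,400 L.
[OCl⁻]/[HOCl] = 10^(pH − pKa) = 10^(7.82 − 7.41) = 2.57; fraction as HOCl = 1/(1 + 2.57) = 0.2801.
Free chlorine required for 1.58 ppm HOCl: 1.58 / 0.2801 = 5.641 ppm.
FC to add: 5.641 − 0.2 = 5.441 mg/L as Cl₂.
Cl₂ equivalent: 5.441 mg/L × 65,400 L = 355.9 g.
Product at 89.7% available Cl: 355.9 / 0.897 = 396.7 g.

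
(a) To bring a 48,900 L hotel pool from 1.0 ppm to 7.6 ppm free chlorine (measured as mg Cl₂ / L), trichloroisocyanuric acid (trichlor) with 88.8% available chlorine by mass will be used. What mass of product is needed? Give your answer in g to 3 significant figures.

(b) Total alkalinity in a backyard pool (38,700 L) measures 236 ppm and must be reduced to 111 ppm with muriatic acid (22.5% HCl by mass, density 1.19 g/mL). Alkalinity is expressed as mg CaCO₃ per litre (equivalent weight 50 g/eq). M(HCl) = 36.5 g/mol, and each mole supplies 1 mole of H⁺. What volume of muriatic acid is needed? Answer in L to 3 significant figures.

(a) Chlorine deficit: 7.6 − 1.0 = 6.6 ppm = 6.6 mg/L as Cl₂.
(a) Cl₂ equivalent needed: 6.6 mg/L × 48,900 L = 322,700 mg = 322.7 g.
(a) Product at 88.8% available chlorine: 322.7 / 0.888 = 363.4 g.

(b) Alkalinity to neutralize: (236 − 111) = 125 mg/L as CaCO₃ × 38,700 L = 4838 g as CaCO₃.
(b) Equivalents of H⁺ required: 4838 ÷ 50 g/eq = 96.75 eq = 96.75 mol HCl.
(b) Mass of HCl: 96.75 × 36.5 = 3531 g.
(b) Mass of 22.5% solution: 3531 / 0.225 = 15,700 g.
(b) Volume: 15,700 g ÷ 1.19 g/mL = 13,190 mL.

(a) 363 g; (b) 13.2 L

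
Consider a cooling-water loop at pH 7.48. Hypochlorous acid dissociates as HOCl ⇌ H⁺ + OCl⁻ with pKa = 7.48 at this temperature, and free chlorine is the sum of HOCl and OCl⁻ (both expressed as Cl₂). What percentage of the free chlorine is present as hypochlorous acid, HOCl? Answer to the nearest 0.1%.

[OCl⁻]/[HOCl] = 10^(pH − pKa) = 10^(7.48 − 7.48) = 10^0.00 = 1.
Fraction as HOCl = 1 / (1 + 1) = 0.5.

50.0%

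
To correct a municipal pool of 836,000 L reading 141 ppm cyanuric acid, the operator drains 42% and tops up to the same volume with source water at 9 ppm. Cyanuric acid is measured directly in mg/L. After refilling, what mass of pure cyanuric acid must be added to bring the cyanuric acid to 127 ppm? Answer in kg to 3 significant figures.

34.6 kg

After draining 42% and refilling: 141 × 0.58 + 9 × 0.42 = 85.56 ppm.
Deficit to target: 127 − 85.56 = 41.44 mg/L.
Mass: 41.44 mg/L × 836,000 L = 34,640 g cyanuric acid.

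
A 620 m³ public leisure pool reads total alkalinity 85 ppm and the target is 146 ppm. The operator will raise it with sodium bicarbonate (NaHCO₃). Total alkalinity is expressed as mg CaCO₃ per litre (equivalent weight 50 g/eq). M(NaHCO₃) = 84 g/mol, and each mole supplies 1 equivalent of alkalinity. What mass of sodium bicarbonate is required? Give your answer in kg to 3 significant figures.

Volume: 620 m³ = 620,000 L.
Alkalinity to add: (146 − 85) = 61 mg/L as CaCO₃ × 620,000 L = 37,820 g as CaCO₃.
Equivalents: 37,820 g ÷ 50 g/eq = 756.4 eq.
NaHCO₃ supplies 1 eq per mole → 756.4 mol.
Mass: 756.4 mol × 84 g/mol = 63,540 g.

63.5 kg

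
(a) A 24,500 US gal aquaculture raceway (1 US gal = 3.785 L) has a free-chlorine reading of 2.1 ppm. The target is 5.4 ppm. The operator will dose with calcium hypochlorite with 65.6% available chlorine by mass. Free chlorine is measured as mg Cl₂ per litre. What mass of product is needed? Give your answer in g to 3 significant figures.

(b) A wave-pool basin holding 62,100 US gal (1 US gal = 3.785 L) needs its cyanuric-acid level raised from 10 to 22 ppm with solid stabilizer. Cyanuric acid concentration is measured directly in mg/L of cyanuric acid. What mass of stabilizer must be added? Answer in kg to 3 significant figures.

(a) Volume: 24,500 US gal × 3.785 L/gal = 92,732 L.
(a) Chlorine deficit: 5.4 − 2.1 = 3.3 ppm = 3.3 mg/L as Cl₂.
(a) Cl₂ equivalent needed: 3.3 mg/L × 92,732 L = 306,000 mg = 306 g.
(a) Product at 65.6% available chlorine: 306 / 0.656 = 466.5 g.

(b) Volume: 62,100 US gal × 3.785 L/gal = 235,048 L.
(b) CYA to add: (22 − 10) = 12 mg/L × 235,048 L = 2821 g cyanuric acid.

(a) 466 g; (b) 2.82 kg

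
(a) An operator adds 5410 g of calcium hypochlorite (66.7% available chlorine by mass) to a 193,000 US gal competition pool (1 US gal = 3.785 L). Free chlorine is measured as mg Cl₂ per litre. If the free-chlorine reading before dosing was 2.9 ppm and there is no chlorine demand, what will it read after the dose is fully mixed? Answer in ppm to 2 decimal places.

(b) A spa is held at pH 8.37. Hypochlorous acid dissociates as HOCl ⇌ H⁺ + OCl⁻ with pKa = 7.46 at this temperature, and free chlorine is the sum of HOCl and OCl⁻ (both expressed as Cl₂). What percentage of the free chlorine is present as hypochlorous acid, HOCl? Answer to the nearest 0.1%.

(a) 7.84 ppm; (b) 11.0%

(a) Volume: 193,000 US gal × 3.785 L/gal = 730,505 L.
(a) Available chlorine delivered: 5410 g × 0.667 = 3608 g as Cl₂.
(a) Concentration rise: 3608 g / 730,505 L = 4.94 mg/L = 4.94 ppm.
(a) Final FC: 2.9 + 4.94 = 7.84 ppm.

(b) [OCl⁻]/[HOCl] = 10^(pH − pKa) = 10^(8.37 − 7.46) = 10^0.91 = 8.128.
(b) Fraction as HOCl = 1 / (1 + 8.128) = 0.1095.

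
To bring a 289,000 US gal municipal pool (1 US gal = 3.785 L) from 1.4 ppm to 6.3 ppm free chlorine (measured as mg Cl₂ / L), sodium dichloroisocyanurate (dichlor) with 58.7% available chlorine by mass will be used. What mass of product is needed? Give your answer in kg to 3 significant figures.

Volume: 289,000 US gal × 3.785 L/gal = 1,093,865 L.
Chlorine deficit: 6.3 − 1.4 = 4.9 ppm = 4.9 mg/L as Cl₂.
Cl₂ equivalent needed: 4.9 mg/L × 1,093,865 L = 5,360,000 mg = 5360 g.
Product at 58.7% available chlorine: 5360 / 0.587 = 9131 g.

9.13 kg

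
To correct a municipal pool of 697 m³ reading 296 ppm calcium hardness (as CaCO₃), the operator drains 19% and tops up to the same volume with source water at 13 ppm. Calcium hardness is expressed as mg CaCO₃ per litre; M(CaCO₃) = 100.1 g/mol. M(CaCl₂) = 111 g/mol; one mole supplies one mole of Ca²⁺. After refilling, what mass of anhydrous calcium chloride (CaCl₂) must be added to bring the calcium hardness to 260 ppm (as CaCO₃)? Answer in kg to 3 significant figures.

Volume: 697 m³ = 697,000 L.
After draining 19% and refilling: 296 × 0.81 + 13 × 0.19 = 242.23 ppm.
Deficit to target: 260 − 242.23 = 17.77 mg/L.
As CaCO₃: 17.77 mg/L × 697,000 L = 12,390 g; ÷ 100.1 = 123.7 mol Ca²⁺.
Mass: 123.7 × 111 = 13,730 g.

13.7 kg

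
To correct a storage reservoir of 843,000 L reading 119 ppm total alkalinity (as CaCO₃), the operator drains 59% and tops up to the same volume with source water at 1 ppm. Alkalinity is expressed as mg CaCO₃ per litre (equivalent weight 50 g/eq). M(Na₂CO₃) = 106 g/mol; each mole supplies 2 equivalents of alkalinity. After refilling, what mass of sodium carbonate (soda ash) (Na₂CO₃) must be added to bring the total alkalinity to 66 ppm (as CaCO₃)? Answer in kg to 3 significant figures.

14.9 kg

After draining 59% and refilling: 119 × 0.41 + 1 × 0.59 = 49.38 ppm.
Deficit to target: 66 − 49.38 = 16.62 mg/L.
As CaCO₃: 16.62 mg/L × 843,000 L = 14,010 g; ÷ 50 g/eq ÷ 2 = 140.1 mol Na₂CO₃.
Mass: 140.1 × 106 = 14,850 g.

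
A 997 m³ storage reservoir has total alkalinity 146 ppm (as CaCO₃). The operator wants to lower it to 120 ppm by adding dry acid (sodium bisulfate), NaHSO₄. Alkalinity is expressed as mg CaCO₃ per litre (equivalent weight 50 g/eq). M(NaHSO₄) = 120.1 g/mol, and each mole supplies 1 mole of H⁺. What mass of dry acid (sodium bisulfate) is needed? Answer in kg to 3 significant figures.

62.3 kg

Volume: 997 m³ = 997,000 L.
Alkalinity to neutralize: (146 − 120) = 26 mg/L as CaCO₃ × 997,000 L = 25,920 g as CaCO₃.
Equivalents of H⁺ required: 25,920 ÷ 50 g/eq = 518.4 eq = 518.4 mol NaHSO₄.
Mass of NaHSO₄: 518.4 × 120.1 = 62,260 g.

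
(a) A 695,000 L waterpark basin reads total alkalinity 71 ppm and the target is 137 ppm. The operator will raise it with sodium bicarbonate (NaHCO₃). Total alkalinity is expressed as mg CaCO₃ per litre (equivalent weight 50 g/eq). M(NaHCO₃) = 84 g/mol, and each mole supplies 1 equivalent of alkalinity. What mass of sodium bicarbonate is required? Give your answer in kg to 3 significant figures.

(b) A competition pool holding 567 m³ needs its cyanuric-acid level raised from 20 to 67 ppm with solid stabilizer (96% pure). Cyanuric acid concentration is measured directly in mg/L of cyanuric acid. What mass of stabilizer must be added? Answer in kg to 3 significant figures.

(a) Alkalinity to add: (137 − 71) = 66 mg/L as CaCO₃ × 695,000 L = 45,870 g as CaCO₃.
(a) Equivalents: 45,870 g ÷ 50 g/eq = 917.4 eq.
(a) NaHCO₃ supplies 1 eq per mole → 917.4 mol.
(a) Mass: 917.4 mol × 84 g/mol = 77,060 g.

(b) Volume: 567 m³ = 567,000 L.
(b) CYA to add: (67 − 20) = 47 mg/L × 567,000 L = 26,650 g cyanuric acid.
(b) At 96% purity: 26,650 / 0.96 = 27,760 g product.

(a) 77.1 kg; (b) 27.8 kg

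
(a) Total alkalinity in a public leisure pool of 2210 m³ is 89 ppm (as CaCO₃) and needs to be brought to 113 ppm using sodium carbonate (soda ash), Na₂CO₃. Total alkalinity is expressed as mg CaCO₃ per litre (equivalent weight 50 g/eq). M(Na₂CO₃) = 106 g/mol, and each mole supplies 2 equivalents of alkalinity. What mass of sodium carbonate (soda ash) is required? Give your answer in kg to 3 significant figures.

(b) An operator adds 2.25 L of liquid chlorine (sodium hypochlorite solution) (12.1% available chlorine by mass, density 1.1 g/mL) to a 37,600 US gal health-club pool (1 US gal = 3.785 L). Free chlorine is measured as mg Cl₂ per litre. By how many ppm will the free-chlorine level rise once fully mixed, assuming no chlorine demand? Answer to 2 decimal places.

(a) 56.2 kg; (b) 2.10 ppm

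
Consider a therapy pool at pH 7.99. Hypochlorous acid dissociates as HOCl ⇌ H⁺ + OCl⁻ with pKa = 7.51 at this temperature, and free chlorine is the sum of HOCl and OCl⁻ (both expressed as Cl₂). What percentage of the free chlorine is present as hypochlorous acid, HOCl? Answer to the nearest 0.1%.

24.9%

[OCl⁻]/[HOCl] = 10^(pH − pKa) = 10^(7.99 − 7.51) = 10^0.48 = 3.02.
Fraction as HOCl = 1 / (1 + 3.02) = 0.2488.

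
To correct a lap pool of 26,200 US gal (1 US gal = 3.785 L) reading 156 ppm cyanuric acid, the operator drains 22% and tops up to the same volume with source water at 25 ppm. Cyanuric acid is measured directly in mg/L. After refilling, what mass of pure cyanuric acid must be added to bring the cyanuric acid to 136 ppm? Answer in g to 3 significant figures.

Volume: 26,200 US gal × 3.785 L/gal = 99,167 L.
After draining 22% and refilling: 156 × 0.78 + 25 × 0.22 = 127.18 ppm.
Deficit to target: 136 − 127.18 = 8.82 mg/L.
Mass: 8.82 mg/L × 99,167 L = 874.7 g cyanuric acid.

875 g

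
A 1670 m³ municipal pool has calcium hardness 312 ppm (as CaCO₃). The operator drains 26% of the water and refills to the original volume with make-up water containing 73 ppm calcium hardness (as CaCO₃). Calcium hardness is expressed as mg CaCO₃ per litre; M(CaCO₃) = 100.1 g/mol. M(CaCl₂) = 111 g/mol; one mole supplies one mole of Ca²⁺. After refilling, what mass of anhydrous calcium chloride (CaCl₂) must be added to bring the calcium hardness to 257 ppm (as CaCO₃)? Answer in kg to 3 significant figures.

Volume: 1670 m³ = 1,670,000 L.
After draining 26% and refilling: 312 × 0.74 + 73 × 0.26 = 249.86 ppm.
Deficit to target: 257 − 249.86 = 7.14 mg/L.
As CaCO₃: 7.14 mg/L × 1,670,000 L = 11,920 g; ÷ 100.1 = 119.1 mol Ca²⁺.
Mass: 119.1 × 111 = 13,220 g.

13.2 kg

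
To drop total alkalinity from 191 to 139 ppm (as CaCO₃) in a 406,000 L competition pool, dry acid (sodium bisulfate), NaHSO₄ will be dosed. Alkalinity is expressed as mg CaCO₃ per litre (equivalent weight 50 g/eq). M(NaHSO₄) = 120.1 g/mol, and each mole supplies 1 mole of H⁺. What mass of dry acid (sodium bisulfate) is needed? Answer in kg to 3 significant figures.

50.7 kg

Alkalinity to neutralize: (191 − 139) = 52 mg/L as CaCO₃ × 406,000 L = 21,110 g as CaCO₃.
Equivalents of H⁺ required: 21,110 ÷ 50 g/eq = 422.2 eq = 422.2 mol NaHSO₄.
Mass of NaHSO₄: 422.2 × 120.1 = 50,710 g.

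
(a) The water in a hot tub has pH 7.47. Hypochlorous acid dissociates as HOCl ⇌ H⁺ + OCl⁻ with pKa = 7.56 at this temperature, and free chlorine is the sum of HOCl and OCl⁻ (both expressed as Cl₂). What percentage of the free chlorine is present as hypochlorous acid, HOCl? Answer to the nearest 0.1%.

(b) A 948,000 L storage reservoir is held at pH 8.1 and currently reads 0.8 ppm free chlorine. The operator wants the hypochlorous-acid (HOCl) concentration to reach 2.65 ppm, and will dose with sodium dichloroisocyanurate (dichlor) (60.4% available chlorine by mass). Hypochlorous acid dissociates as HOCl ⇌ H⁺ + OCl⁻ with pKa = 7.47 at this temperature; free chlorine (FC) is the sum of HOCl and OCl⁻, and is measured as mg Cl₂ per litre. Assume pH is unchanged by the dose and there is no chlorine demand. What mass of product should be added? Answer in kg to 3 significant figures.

(a) 55.2%; (b) 20.6 kg

(a) [OCl⁻]/[HOCl] = 10^(pH − pKa) = 10^(7.47 − 7.56) = 10^-0.09 = 0.8128.
(a) Fraction as HOCl = 1 / (1 + 0.8128) = 0.5516.

(b) [OCl⁻]/[HOCl] = 10^(pH − pKa) = 10^(8.1 − 7.47) = 4.266; fraction as HOCl = 1/(1 + 4.266) = 0.1899.
(b) Free chlorine required for 2.65 ppm HOCl: 2.65 / 0.1899 = 13.95 ppm.
(b) FC to add: 13.95 − 0.8 = 13.15 mg/L as Cl₂.
(b) Cl₂ equivalent: 13.15 mg/L × 948,000 L = 12,470 g.
(b) Product at 60.4% available Cl: 12,470 / 0.604 = 20,650 g.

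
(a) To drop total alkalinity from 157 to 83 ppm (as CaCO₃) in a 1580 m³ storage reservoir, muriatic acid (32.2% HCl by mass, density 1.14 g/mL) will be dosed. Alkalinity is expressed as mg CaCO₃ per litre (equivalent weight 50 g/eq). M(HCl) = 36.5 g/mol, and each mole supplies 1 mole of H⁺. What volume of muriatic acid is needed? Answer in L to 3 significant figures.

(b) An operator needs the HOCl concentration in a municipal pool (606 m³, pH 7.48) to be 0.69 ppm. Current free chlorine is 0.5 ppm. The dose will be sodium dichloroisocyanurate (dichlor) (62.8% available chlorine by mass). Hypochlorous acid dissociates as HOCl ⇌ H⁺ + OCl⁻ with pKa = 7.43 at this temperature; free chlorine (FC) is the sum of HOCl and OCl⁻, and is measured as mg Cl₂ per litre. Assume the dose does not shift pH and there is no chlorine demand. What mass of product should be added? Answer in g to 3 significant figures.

(a) 233 L; (b) 930 g

(a) Volume: 1580 m³ = 1,580,000 L.
(a) Alkalinity to neutralize: (157 − 83) = 74 mg/L as CaCO₃ × 1,580,000 L = 116,900 g as CaCO₃.
(a) Equivalents of H⁺ required: 116,900 ÷ 50 g/eq = 2338 eq = 2338 mol HCl.
(a) Mass of HCl: 2338 × 36.5 = 85,350 g.
(a) Mass of 32.2% solution: 85,350 / 0.322 = 265,100 g.
(a) Volume: 265,100 g ÷ 1.14 g/mL = 232,500 mL.

(b) Volume: 606 m³ = 606,000 L.
(b) [OCl⁻]/[HOCl] = 10^(pH − pKa) = 10^(7.48 − 7.43) = 1.122; fraction as HOCl = 1/(1 + 1.122) = 0.4712.
(b) Free chlorine required for 0.69 ppm HOCl: 0.69 / 0.4712 = 1.464 ppm.
(b) FC to add: 1.464 − 0.5 = 0.9642 mg/L as Cl₂.
(b) Cl₂ equivalent: 0.9642 mg/L × 606,000 L = 584.3 g.
(b) Product at 62.8% available Cl: 584.3 / 0.628 = 930.4 g.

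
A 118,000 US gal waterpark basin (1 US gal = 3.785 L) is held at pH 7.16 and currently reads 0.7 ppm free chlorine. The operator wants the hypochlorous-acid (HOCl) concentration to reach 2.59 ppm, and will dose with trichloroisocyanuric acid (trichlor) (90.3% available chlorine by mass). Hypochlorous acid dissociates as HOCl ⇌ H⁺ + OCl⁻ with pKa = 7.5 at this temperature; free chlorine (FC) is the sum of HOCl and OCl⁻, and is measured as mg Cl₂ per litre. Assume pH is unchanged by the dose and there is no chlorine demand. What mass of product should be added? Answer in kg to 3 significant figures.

Volume: 118,000 US gal × 3.785 L/gal = 446,630 L.
[OCl⁻]/[HOCl] = 10^(pH − pKa) = 10^(7.16 − 7.5) = 0.4571; fraction as HOCl = 1/(1 + 0.4571) = 0.6863.
Free chlorine required for 2.59 ppm HOCl: 2.59 / 0.6863 = 3.774 ppm.
FC to add: 3.774 − 0.7 = 3.074 mg/L as Cl₂.
Cl₂ equivalent: 3.074 mg/L × 446,630 L = 1373 g.
Product at 90.3% available Cl: 1373 / 0.903 = 1520 g.

1.52 kg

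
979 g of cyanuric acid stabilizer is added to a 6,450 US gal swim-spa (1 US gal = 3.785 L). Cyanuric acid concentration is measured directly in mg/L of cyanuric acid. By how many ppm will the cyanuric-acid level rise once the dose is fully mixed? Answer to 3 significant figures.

40.1 ppm

Volume: 6,450 US gal × 3.785 L/gal = 24,413 L.
Rise: 979 g / 24,413 L × 1000 = 40.1 mg/L.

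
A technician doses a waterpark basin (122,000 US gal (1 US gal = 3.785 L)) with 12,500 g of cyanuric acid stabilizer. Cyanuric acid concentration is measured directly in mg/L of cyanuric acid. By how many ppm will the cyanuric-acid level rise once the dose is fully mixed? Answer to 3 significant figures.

Volume: 122,000 US gal × 3.785 L/gal = 461,770 L.
Rise: 12,500 g / 461,770 L × 1000 = 27.07 mg/L.

27.1 ppm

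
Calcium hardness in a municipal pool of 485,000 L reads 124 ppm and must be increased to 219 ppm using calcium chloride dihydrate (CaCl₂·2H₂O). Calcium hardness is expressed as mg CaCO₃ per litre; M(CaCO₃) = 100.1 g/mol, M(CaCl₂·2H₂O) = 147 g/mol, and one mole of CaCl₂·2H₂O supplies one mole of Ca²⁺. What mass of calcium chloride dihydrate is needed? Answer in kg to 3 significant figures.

Hardness to add: (219 − 124) = 95 mg/L as CaCO₃ × 485,000 L = 46,080 g as CaCO₃.
Moles of Ca²⁺ (1 mol Ca²⁺ ≡ 1 mol CaCO₃): 46,080 / 100.1 g/mol = 460.3 mol.
Mass of CaCl₂·2H₂O: 460.3 × 147 = 67,660 g.

67.7 kg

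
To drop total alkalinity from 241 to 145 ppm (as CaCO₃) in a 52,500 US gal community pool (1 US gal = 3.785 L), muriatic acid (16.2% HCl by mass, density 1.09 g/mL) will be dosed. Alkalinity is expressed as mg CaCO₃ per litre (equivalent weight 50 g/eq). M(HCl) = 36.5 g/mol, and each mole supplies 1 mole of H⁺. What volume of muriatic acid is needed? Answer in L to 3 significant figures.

78.9 L

Volume: 52,500 US gal × 3.785 L/gal = 198,712 L.
Alkalinity to neutralize: (241 − 145) = 96 mg/L as CaCO₃ × 198,712 L = 19,080 g as CaCO₃.
Equivalents of H⁺ required: 19,080 ÷ 50 g/eq = 381.5 eq = 381.5 mol HCl.
Mass of HCl: 381.5 × 36.5 = 13,930 g.
Mass of 16.2% solution: 13,930 / 0.162 = 85,960 g.
Volume: 85,960 g ÷ 1.09 g/mL = 78,860 mL.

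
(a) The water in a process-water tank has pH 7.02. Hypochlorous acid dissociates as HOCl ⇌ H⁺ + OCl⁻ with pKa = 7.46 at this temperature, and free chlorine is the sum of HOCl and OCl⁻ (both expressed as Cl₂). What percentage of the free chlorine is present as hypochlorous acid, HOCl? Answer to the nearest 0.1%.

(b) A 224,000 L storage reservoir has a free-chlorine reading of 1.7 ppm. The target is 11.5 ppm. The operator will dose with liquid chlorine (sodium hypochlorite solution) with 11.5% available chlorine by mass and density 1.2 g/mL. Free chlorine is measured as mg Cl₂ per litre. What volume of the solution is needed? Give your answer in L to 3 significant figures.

(a) 73.4%; (b) 15.9 L

(a) [OCl⁻]/[HOCl] = 10^(pH − pKa) = 10^(7.02 − 7.46) = 10^-0.44 = 0.3631.
(a) Fraction as HOCl = 1 / (1 + 0.3631) = 0.7336.

(b) Chlorine deficit: 11.5 − 1.7 = 9.8 ppm = 9.8 mg/L as Cl₂.
(b) Cl₂ equivalent needed: 9.8 mg/L × 224,000 L = 2,195,000 mg = 2195 g.
(b) Product at 11.5% available chlorine: 2195 / 0.115 = 19,090 g.
(b) Volume at density 1.2 g/mL: 19,090 g ÷ 1.2 g/mL = 15,910 mL.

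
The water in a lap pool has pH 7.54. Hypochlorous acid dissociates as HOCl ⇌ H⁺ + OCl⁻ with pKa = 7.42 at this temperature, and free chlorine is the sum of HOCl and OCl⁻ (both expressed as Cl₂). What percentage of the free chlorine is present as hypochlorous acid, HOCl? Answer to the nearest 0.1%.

43.1%

[OCl⁻]/[HOCl] = 10^(pH − pKa) = 10^(7.54 − 7.42) = 10^0.12 = 1.318.
Fraction as HOCl = 1 / (1 + 1.318) = 0.4314.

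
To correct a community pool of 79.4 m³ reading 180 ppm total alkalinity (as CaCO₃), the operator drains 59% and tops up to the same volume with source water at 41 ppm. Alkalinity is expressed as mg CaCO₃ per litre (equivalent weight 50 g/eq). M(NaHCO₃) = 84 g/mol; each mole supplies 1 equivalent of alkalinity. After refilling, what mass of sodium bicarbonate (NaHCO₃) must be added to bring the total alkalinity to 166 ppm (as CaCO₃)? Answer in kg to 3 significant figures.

9.07 kg

Volume: 79.4 m³ = 79,400 L.
After draining 59% and refilling: 180 × 0.41 + 41 × 0.59 = 97.99 ppm.
Deficit to target: 166 − 97.99 = 68.01 mg/L.
As CaCO₃: 68.01 mg/L × 79,400 L = 5400 g; ÷ 50 g/eq ÷ 1 = 108 mol NaHCO₃.
Mass: 108 × 84 = 9072 g.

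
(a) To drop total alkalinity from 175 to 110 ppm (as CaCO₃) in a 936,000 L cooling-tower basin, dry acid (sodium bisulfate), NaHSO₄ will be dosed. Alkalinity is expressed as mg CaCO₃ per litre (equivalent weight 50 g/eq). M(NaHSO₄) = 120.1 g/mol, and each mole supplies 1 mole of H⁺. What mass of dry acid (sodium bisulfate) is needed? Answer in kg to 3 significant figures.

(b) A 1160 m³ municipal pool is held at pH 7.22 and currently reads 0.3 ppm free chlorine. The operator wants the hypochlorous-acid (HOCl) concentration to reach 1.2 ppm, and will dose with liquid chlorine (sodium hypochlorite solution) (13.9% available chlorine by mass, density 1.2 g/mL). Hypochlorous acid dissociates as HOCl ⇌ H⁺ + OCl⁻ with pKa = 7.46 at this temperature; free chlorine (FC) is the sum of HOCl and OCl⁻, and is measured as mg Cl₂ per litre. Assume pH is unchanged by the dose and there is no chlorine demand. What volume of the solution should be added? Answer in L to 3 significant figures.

(a) 146 kg; (b) 11.1 L

(a) Alkalinity to neutralize: (175 − 110) = 65 mg/L as CaCO₃ × 936,000 L = 60,840 g as CaCO₃.
(a) Equivalents of H⁺ required: 60,840 ÷ 50 g/eq = 1217 eq = 1217 mol NaHSO₄.
(a) Mass of NaHSO₄: 1217 × 120.1 = 146,100 g.

(b) Volume: 1160 m³ = 1,160,000 L.
(b) [OCl⁻]/[HOCl] = 10^(pH − pKa) = 10^(7.22 − 7.46) = 0.5754; fraction as HOCl = 1/(1 + 0.5754) = 0.6347.
(b) Free chlorine required for 1.2 ppm HOCl: 1.2 / 0.6347 = 1.891 ppm.
(b) FC to add: 1.891 − 0.3 = 1.591 mg/L as Cl₂.
(b) Cl₂ equivalent: 1.591 mg/L × 1,160,000 L = 1845 g.
(b) Product at 13.9% available Cl: 1845 / 0.139 = 13,270 g.
(b) Volume: 13,270 g ÷ 1.2 g/mL = 11,060 mL.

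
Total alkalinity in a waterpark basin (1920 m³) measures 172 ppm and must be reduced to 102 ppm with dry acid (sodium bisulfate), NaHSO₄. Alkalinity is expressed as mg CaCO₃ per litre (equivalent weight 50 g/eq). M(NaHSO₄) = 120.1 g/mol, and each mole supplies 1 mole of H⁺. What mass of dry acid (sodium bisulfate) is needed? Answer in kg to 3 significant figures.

Volume: 1920 m³ = 1,920,000 L.
Alkalinity to neutralize: (172 − 102) = 70 mg/L as CaCO₃ × 1,920,000 L = 134,400 g as CaCO₃.
Equivalents of H⁺ required: 134,400 ÷ 50 g/eq = 2688 eq = 2688 mol NaHSO₄.
Mass of NaHSO₄: 2688 × 120.1 = 322,800 g.

323 kg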